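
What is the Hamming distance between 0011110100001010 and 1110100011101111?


Count differing positions: ^ ^ . ^ . ^ . ^ ^ ^ ^ . . ^ . ^ = 10 differences

10


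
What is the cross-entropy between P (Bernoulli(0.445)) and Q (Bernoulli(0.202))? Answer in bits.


H(P,Q) = -p*log2(q) - (1-p)*log2(1-q). -0.445*log2(0.202) = 1.026870; -0.555*log2(0.798) = 0.180674. H(P,Q) = 1.026870 + 0.180674 = 1.2075

1.2075 bits


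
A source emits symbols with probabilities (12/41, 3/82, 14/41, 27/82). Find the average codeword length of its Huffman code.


Huffman construction (repeatedly merge the two least-probable nodes; each merge adds 1 bit to every symbol beneath it): 3/82 + 12/41 = 27/82; 27/82 + 27/82 = 27/41; 14/41 + 27/41 = 1. Resulting codeword lengths (in the order the probabilities were given): (3, 3, 1, 2). L_avg = sum(p_i * l_i) = 12/41*3 + 3/82*3 + 14/41*1 + 27/82*2 = 163/82 = 1.9878

1.9878 bits


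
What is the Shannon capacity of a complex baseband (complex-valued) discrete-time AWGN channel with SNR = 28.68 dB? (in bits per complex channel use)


SNR_linear = 10^(28.68/10) = 737.9042; C = log2(1 + SNR_linear) = log2(1 + 737.9042) = 9.5292

9.5292 bits/channel use


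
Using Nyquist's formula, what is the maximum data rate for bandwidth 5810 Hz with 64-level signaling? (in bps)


Rate = 2 * B * log2(M) = 2 * 5810 * 6.0 = 69720.0

69720.0 bps


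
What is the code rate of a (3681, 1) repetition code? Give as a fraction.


Rate = k/n = 1/3681

1/3681


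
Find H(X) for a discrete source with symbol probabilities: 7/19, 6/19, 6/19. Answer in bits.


H = -sum(p_i * log2(p_i)). Terms: -(7/19)*log2(7/19) = 0.530737; -(6/19)*log2(6/19) = 0.525147; -(6/19)*log2(6/19) = 0.525147. H = 0.530737 + 0.525147 + 0.525147 = 1.581

1.581 bits


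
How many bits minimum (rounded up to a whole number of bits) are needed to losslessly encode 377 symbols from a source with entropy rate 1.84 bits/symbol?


Minimum bits >= n * H = 377 * 1.84 = 693.68, rounded up to a whole number of bits = 694

694 bits


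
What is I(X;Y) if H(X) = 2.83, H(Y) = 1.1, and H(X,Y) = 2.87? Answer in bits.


I(X;Y) = H(X) + H(Y) - H(X,Y) = 2.83 + 1.1 - 2.87 = 1.06

1.06 bits


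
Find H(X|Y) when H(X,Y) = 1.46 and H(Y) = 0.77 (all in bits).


H(X|Y) = H(X,Y) - H(Y) = 1.46 - 0.77 = 0.69

0.69 bits


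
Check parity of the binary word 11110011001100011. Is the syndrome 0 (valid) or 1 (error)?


Syndrome = XOR of all bits = 1 XOR 1 XOR 1 XOR 1 XOR 0 XOR 0 XOR 1 XOR 1 XOR 0 XOR 0 XOR 1 XOR 1 XOR 0 XOR 0 XOR 0 XOR 1 XOR 1 = 0

0


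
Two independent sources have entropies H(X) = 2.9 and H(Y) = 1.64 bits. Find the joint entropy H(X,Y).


For independent variables, H(X,Y) = H(X) + H(Y) = 2.9 + 1.64 = 4.54

4.54 bits


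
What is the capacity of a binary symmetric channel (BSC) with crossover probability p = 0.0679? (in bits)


H(p) = -p*log2(p) - (1-p)*log2(1-p) = -0.0679*log2(0.0679) - 0.9321*log2(0.9321) = 0.263482 + 0.094555 = 0.358. C = 1 - H(p) = 1 - 0.358 = 0.642

0.642 bits


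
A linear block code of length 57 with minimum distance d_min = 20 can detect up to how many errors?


Detection capability = d_min - 1 = 20 - 1 = 19

19 errors


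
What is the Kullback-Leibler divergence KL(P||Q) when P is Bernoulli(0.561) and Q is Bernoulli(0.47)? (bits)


KL = p*log2(p/q) + (1-p)*log2((1-p)/(1-q)) = 0.561*log2(0.561/0.47) + 0.439*log2(0.439/0.53) = 0.0239

0.0239 bits


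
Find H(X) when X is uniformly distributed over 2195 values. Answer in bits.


H = log2(n) = log2(2195) = 11.1

11.1 bits


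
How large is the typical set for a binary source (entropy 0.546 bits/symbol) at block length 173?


log2|A_typical| = nH = 173 * 0.546 = 94.458, so |A_typical| ~ 2^94.458 = 2.721e+28

2.721e+28


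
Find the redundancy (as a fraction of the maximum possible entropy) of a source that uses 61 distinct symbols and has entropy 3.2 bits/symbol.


H_max = log2(K) = log2(61) = 5.9307 bits/symbol. Redundancy = 1 - H/H_max = 1 - 3.2/5.9307 = 1 - 0.5396 = 0.4604

0.4604


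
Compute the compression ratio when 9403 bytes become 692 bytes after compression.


Ratio = original / compressed = 9403 / 692 = 13.5882

13.5882


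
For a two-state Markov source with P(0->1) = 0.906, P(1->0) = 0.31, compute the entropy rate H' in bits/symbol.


Stationary distribution: pi_0 = p10/(p01+p10) = 0.2549, pi_1 = 0.7451. Entropy rate H' = pi_0*H(p01) + pi_1*H(p10) = 0.2549*0.4497 + 0.7451*0.8932 = 0.7801

0.7801 bits/symbol


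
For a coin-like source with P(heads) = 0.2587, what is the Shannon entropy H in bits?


H = -p*log2(p) - (1-p)*log2(1-p). -0.2587*log2(0.2587) = 0.504633; -0.7413*log2(0.7413) = 0.320146. H = 0.504633 + 0.320146 = 0.8248

0.8248 bits


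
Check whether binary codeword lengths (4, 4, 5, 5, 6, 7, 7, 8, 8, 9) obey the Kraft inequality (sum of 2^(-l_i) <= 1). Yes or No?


Kraft sum = sum(2^(-l_i)) = 0.2285, need <= 1. Result: satisfied (a binary prefix-free code with these lengths exists)

Yes


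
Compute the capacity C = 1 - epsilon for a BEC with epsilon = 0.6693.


C = 1 - epsilon = 1 - 0.6693 = 0.3307

0.3307 bits


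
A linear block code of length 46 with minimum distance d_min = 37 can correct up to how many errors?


Correction capability = floor((d-1)/2) = floor((37-1)/2) = 18

18 errors


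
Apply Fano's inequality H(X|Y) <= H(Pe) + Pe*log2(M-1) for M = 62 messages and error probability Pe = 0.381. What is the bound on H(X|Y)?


H(Pe) = -Pe*log2(Pe) - (1-Pe)*log2(1-Pe) = -0.381*log2(0.381) - 0.619*log2(0.619) = 0.530404 + 0.428341 = 0.9587. Pe*log2(M-1) = 0.381*log2(61) = 2.259611. Bound = H(Pe) + Pe*log2(M-1) = 0.530404 + 0.428341 + 2.259611 = 3.2184

3.2184 bits


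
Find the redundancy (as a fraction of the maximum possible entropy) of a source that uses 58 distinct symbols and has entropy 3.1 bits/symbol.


H_max = log2(K) = log2(58) = 5.858 bits/symbol. Redundancy = 1 - H/H_max = 1 - 3.1/5.858 = 1 - 0.5292 = 0.4708

0.4708


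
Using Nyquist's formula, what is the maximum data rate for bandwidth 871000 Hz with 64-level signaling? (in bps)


Rate = 2 * B * log2(M) = 2 * 871000 * 6.0 = 10452000.0

10452000.0 bps


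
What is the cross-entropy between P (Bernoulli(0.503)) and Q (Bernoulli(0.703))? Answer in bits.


H(P,Q) = -p*log2(q) - (1-p)*log2(1-q). -0.503*log2(0.703) = 0.255727; -0.497*log2(0.297) = 0.870478. H(P,Q) = 0.255727 + 0.870478 = 1.1262

1.1262 bits


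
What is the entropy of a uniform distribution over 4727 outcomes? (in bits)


H = log2(n) = log2(4727) = 12.2067

12.2067 bits


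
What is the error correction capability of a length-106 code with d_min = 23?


Correction capability = floor((d-1)/2) = floor((23-1)/2) = 11

11 errors


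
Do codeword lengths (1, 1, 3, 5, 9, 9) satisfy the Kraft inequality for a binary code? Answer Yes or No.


Kraft sum = sum(2^(-l_i)) = 1.1602, need <= 1. Result: violated (a binary prefix-free code with these lengths cannot exist)

No


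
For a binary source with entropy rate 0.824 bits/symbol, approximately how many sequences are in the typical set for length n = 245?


log2|A_typical| = nH = 245 * 0.824 = 201.88, so |A_typical| ~ 2^201.88 = 5.915e+60

5.915e+60


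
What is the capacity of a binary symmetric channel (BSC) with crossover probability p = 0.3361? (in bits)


H(p) = -p*log2(p) - (1-p)*log2(1-p) = -0.3361*log2(0.3361) - 0.6639*log2(0.6639) = 0.528698 + 0.392340 = 0.921. C = 1 - H(p) = 1 - 0.921 = 0.079

0.079 bits


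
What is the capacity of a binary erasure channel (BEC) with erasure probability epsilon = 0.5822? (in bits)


C = 1 - epsilon = 1 - 0.5822 = 0.4178

0.4178 bits


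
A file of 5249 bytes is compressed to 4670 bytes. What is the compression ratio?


Ratio = original / compressed = 5249 / 4670 = 1.124

1.124


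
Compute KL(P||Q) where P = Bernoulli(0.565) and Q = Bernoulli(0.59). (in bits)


KL = p*log2(p/q) + (1-p)*log2((1-p)/(1-q)) = 0.565*log2(0.565/0.59) + 0.435*log2(0.435/0.41) = 0.0019

0.0019 bits


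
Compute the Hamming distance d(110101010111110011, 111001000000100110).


Count differing positions: . . ^ ^ . . . ^ . ^ ^ ^ . ^ . ^ . ^ = 9 differences

9


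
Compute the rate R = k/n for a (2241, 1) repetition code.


Rate = k/n = 1/2241

1/2241


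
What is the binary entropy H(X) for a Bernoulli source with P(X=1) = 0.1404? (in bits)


H = -p*log2(p) - (1-p)*log2(1-p). -0.1404*log2(0.1404) = 0.397667; -0.8596*log2(0.8596) = 0.187619. H = 0.397667 + 0.187619 = 0.5853

0.5853 bits


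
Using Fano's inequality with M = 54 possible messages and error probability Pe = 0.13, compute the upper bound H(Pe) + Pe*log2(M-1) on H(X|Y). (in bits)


H(Pe) = -Pe*log2(Pe) - (1-Pe)*log2(1-Pe) = -0.13*log2(0.13) - 0.87*log2(0.87) = 0.382644 + 0.174794 = 0.5574. Pe*log2(M-1) = 0.13*log2(53) = 0.744630. Bound = H(Pe) + Pe*log2(M-1) = 0.382644 + 0.174794 + 0.744630 = 1.3021

1.3021 bits


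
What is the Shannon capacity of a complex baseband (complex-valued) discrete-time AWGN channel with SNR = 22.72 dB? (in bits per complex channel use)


SNR_linear = 10^(22.72/10) = 187.0682; C = log2(1 + SNR_linear) = log2(1 + 187.0682) = 7.5551

7.5551 bits/channel use


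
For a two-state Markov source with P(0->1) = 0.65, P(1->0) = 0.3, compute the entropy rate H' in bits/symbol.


Stationary distribution: pi_0 = p10/(p01+p10) = 0.3158, pi_1 = 0.6842. Entropy rate H' = pi_0*H(p01) + pi_1*H(p10) = 0.3158*0.9341 + 0.6842*0.8813 = 0.898

0.898 bits/symbol


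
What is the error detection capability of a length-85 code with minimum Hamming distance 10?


Detection capability = d_min - 1 = 10 - 1 = 9

9 errors


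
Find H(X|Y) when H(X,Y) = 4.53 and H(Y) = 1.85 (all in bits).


H(X|Y) = H(X,Y) - H(Y) = 4.53 - 1.85 = 2.68

2.68 bits


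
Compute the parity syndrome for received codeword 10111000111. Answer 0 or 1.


Syndrome = XOR of all bits = 1 XOR 0 XOR 1 XOR 1 XOR 1 XOR 0 XOR 0 XOR 0 XOR 1 XOR 1 XOR 1 = 1

1


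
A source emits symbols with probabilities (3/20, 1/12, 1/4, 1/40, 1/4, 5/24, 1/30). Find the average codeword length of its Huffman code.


Huffman construction (repeatedly merge the two least-probable nodes; each merge adds 1 bit to every symbol beneath it): 1/40 + 1/30 = 7/120; 7/120 + 1/12 = 17/120; 17/120 + 3/20 = 7/24; 5/24 + 1/4 = 11/24; 1/4 + 7/24 = 13/24; 11/24 + 13/24 = 1. Resulting codeword lengths (in the order the probabilities were given): (3, 4, 2, 5, 2, 2, 5). L_avg = sum(p_i * l_i) = 3/20*3 + 1/12*4 + 1/4*2 + 1/40*5 + 1/4*2 + 5/24*2 + 1/30*5 = 299/120 = 2.4917

2.4917 bits


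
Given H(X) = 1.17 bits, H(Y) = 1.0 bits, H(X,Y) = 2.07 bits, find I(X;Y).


I(X;Y) = H(X) + H(Y) - H(X,Y) = 1.17 + 1.0 - 2.07 = 0.1

0.1 bits


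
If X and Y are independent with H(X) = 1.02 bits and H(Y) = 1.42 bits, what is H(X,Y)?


For independent variables, H(X,Y) = H(X) + H(Y) = 1.02 + 1.42 = 2.44

2.44 bits


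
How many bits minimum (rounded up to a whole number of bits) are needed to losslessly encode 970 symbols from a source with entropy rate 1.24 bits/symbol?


Minimum bits >= n * H = 970 * 1.24 = 1202.8, rounded up to a whole number of bits = 1203

1203 bits


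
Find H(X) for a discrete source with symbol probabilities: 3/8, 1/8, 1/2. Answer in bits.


H = -sum(p_i * log2(p_i)). Terms: -(3/8)*log2(3/8) = 0.530639; -(1/8)*log2(1/8) = 0.375000; -(1/2)*log2(1/2) = 0.500000. H = 0.530639 + 0.375000 + 0.500000 = 1.4056

1.4056 bits


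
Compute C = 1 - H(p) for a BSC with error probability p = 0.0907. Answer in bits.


H(p) = -p*log2(p) - (1-p)*log2(1-p) = -0.0907*log2(0.0907) - 0.9093*log2(0.9093) = 0.314072 + 0.124730 = 0.4388. C = 1 - H(p) = 1 - 0.4388 = 0.5612

0.5612 bits


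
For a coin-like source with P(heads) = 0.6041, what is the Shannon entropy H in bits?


H = -p*log2(p) - (1-p)*log2(1-p). -0.6041*log2(0.6041) = 0.439266; -0.3959*log2(0.3959) = 0.529236. H = 0.439266 + 0.529236 = 0.9685

0.9685 bits


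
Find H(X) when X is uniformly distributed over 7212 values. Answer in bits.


H = log2(n) = log2(7212) = 12.8162

12.8162 bits


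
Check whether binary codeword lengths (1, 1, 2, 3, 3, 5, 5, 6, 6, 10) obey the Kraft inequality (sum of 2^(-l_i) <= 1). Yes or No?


Kraft sum = sum(2^(-l_i)) = 1.5947, need <= 1. Result: violated (a binary prefix-free code with these lengths cannot exist)

No


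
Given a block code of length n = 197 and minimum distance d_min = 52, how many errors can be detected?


Detection capability = d_min - 1 = 52 - 1 = 51

51 errors


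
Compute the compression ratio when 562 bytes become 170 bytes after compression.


Ratio = original / compressed = 562 / 170 = 3.3059

3.3059


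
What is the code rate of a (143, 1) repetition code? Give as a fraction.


Rate = k/n = 1/143

1/143


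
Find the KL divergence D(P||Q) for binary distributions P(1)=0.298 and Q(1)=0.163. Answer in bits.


KL = p*log2(p/q) + (1-p)*log2((1-p)/(1-q)) = 0.298*log2(0.298/0.163) + 0.702*log2(0.702/0.837) = 0.0813

0.0813 bits


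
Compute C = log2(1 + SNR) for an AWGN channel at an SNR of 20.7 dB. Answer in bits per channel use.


SNR_linear = 10^(20.7/10) = 117.4898; C = log2(1 + SNR_linear) = log2(1 + 117.4898) = 6.8886

6.8886 bits/channel use


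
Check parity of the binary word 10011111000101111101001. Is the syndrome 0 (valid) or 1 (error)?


Syndrome = XOR of all bits = 1 XOR 0 XOR 0 XOR 1 XOR 1 XOR 1 XOR 1 XOR 1 XOR 0 XOR 0 XOR 0 XOR 1 XOR 0 XOR 1 XOR 1 XOR 1 XOR 1 XOR 1 XOR 0 XOR 1 XOR 0 XOR 0 XOR 1 = 0

0


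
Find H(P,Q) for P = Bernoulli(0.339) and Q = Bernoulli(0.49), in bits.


H(P,Q) = -p*log2(q) - (1-p)*log2(1-q). -0.339*log2(0.49) = 0.348881; -0.661*log2(0.51) = 0.642116. H(P,Q) = 0.348881 + 0.642116 = 0.991

0.991 bits


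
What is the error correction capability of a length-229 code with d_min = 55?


Correction capability = floor((d-1)/2) = floor((55-1)/2) = 27

27 errors


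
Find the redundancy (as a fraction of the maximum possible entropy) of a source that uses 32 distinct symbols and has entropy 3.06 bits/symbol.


H_max = log2(K) = log2(32) = 5.0 bits/symbol. Redundancy = 1 - H/H_max = 1 - 3.06/5.0 = 1 - 0.612 = 0.388

0.388


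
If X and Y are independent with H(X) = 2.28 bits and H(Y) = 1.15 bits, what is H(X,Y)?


For independent variables, H(X,Y) = H(X) + H(Y) = 2.28 + 1.15 = 3.43

3.43 bits


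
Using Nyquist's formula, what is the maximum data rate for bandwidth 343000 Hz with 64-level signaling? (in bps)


Rate = 2 * B * log2(M) = 2 * 343000 * 6.0 = 4116000.0

4116000.0 bps


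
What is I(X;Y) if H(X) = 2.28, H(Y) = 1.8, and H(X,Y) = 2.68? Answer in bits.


I(X;Y) = H(X) + H(Y) - H(X,Y) = 2.28 + 1.8 - 2.68 = 1.4

1.4 bits


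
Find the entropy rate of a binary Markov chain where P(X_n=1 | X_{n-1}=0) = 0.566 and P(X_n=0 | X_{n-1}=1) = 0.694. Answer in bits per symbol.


Stationary distribution: pi_0 = p10/(p01+p10) = 0.5508, pi_1 = 0.4492. Entropy rate H' = pi_0*H(p01) + pi_1*H(p10) = 0.5508*0.9874 + 0.4492*0.8885 = 0.943

0.943 bits/symbol


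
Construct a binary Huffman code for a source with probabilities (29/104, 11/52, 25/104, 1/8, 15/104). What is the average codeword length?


Huffman construction (repeatedly merge the two least-probable nodes; each merge adds 1 bit to every symbol beneath it): 1/8 + 15/104 = 7/26; 11/52 + 25/104 = 47/104; 7/26 + 29/104 = 57/104; 47/104 + 57/104 = 1. Resulting codeword lengths (in the order the probabilities were given): (2, 2, 2, 3, 3). L_avg = sum(p_i * l_i) = 29/104*2 + 11/52*2 + 25/104*2 + 1/8*3 + 15/104*3 = 59/26 = 2.2692

2.2692 bits


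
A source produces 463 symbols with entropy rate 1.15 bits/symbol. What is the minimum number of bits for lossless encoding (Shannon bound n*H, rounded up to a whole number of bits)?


Minimum bits >= n * H = 463 * 1.15 = 532.45, rounded up to a whole number of bits = 533

533 bits


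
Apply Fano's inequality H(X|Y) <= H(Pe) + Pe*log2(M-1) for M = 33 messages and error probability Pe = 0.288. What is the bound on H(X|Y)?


H(Pe) = -Pe*log2(Pe) - (1-Pe)*log2(1-Pe) = -0.288*log2(0.288) - 0.712*log2(0.712) = 0.517207 + 0.348916 = 0.8661. Pe*log2(M-1) = 0.288*log2(32) = 1.440000. Bound = H(Pe) + Pe*log2(M-1) = 0.517207 + 0.348916 + 1.440000 = 2.3061

2.3061 bits


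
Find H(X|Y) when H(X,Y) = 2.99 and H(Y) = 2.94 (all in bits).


H(X|Y) = H(X,Y) - H(Y) = 2.99 - 2.94 = 0.05

0.05 bits


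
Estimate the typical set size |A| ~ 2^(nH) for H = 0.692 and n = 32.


log2|A_typical| = nH = 32 * 0.692 = 22.144, so |A_typical| ~ 2^22.144 = 4.635e+06

4.635e+06


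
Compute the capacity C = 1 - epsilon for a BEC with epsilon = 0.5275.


C = 1 - epsilon = 1 - 0.5275 = 0.4725

0.4725 bits


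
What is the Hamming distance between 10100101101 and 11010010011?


Count differing positions: . ^ ^ ^ . ^ ^ ^ ^ ^ . = 8 differences

8


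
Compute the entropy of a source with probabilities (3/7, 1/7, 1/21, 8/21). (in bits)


H = -sum(p_i * log2(p_i)). Terms: -(3/7)*log2(3/7) = 0.523882; -(1/7)*log2(1/7) = 0.401051; -(1/21)*log2(1/21) = 0.209158; -(8/21)*log2(8/21) = 0.530407. H = 0.523882 + 0.401051 + 0.209158 + 0.530407 = 1.6645

1.6645 bits


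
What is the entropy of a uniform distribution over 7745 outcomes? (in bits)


H = log2(n) = log2(7745) = 12.919

12.919 bits


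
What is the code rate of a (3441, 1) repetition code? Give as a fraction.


Rate = k/n = 1/3441

1/3441


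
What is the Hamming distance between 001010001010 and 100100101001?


Count differing positions: ^ . ^ ^ ^ . ^ . . . ^ ^ = 7 differences

7


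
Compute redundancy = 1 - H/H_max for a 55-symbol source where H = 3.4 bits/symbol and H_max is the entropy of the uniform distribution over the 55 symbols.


H_max = log2(K) = log2(55) = 5.7814 bits/symbol. Redundancy = 1 - H/H_max = 1 - 3.4/5.7814 = 1 - 0.5881 = 0.4119

0.4119


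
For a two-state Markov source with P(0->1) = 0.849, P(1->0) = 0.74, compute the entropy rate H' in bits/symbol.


Stationary distribution: pi_0 = p10/(p01+p10) = 0.4657, pi_1 = 0.5343. Entropy rate H' = pi_0*H(p01) + pi_1*H(p10) = 0.4657*0.6123 + 0.5343*0.8267 = 0.7269

0.7269 bits/symbol


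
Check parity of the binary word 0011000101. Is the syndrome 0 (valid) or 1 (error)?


Syndrome = XOR of all bits = 0 XOR 0 XOR 1 XOR 1 XOR 0 XOR 0 XOR 0 XOR 1 XOR 0 XOR 1 = 0

0


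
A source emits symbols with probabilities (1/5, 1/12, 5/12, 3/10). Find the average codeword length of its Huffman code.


Huffman construction (repeatedly merge the two least-probable nodes; each merge adds 1 bit to every symbol beneath it): 1/12 + 1/5 = 17/60; 17/60 + 3/10 = 7/12; 5/12 + 7/12 = 1. Resulting codeword lengths (in the order the probabilities were given): (3, 3, 1, 2). L_avg = sum(p_i * l_i) = 1/5*3 + 1/12*3 + 5/12*1 + 3/10*2 = 28/15 = 1.8667

1.8667 bits


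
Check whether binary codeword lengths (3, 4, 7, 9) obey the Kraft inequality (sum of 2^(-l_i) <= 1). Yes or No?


Kraft sum = sum(2^(-l_i)) = 0.1973, need <= 1. Result: satisfied (a binary prefix-free code with these lengths exists)

Yes


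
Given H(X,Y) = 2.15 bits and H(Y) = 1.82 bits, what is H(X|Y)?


H(X|Y) = H(X,Y) - H(Y) = 2.15 - 1.82 = 0.33

0.33 bits


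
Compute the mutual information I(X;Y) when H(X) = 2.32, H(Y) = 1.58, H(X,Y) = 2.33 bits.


I(X;Y) = H(X) + H(Y) - H(X,Y) = 2.32 + 1.58 - 2.33 = 1.57

1.57 bits


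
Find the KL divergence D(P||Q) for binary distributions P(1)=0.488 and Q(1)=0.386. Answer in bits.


KL = p*log2(p/q) + (1-p)*log2((1-p)/(1-q)) = 0.488*log2(0.488/0.386) + 0.512*log2(0.512/0.614) = 0.0309

0.0309 bits


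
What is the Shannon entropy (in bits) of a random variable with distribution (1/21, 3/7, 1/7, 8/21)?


H = -sum(p_i * log2(p_i)). Terms: -(1/21)*log2(1/21) = 0.209158; -(3/7)*log2(3/7) = 0.523882; -(1/7)*log2(1/7) = 0.401051; -(8/21)*log2(8/21) = 0.530407. H = 0.209158 + 0.523882 + 0.401051 + 0.530407 = 1.6645

1.6645 bits


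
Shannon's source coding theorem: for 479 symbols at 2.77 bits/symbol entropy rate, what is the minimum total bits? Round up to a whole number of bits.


Minimum bits >= n * H = 479 * 2.77 = 1326.83, rounded up to a whole number of bits = 1327

1327 bits


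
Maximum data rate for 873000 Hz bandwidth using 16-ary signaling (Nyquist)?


Rate = 2 * B * log2(M) = 2 * 873000 * 4.0 = 6984000.0

6984000.0 bps


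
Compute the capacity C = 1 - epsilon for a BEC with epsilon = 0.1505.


C = 1 - epsilon = 1 - 0.1505 = 0.8495

0.8495 bits


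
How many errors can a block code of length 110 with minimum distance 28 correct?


Correction capability = floor((d-1)/2) = floor((28-1)/2) = 13

13 errors


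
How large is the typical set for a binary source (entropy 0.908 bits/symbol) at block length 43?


log2|A_typical| = nH = 43 * 0.908 = 39.044, so |A_typical| ~ 2^39.044 = 5.668e+11

5.668e+11


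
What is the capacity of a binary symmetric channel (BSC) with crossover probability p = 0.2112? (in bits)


H(p) = -p*log2(p) - (1-p)*log2(1-p) = -0.2112*log2(0.2112) - 0.7888*log2(0.7888) = 0.473789 + 0.269981 = 0.7438. C = 1 - H(p) = 1 - 0.7438 = 0.2562

0.2562 bits


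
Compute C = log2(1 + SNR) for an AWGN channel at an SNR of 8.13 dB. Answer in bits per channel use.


SNR_linear = 10^(8.13/10) = 6.5013; C = log2(1 + SNR_linear) = log2(1 + 6.5013) = 2.9071

2.9071 bits/channel use


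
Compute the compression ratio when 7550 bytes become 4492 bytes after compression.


Ratio = original / compressed = 7550 / 4492 = 1.6808

1.6808


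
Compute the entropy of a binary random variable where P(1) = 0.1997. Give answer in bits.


H = -p*log2(p) - (1-p)*log2(1-p). -0.1997*log2(0.1997) = 0.464122; -0.8003*log2(0.8003) = 0.257206. H = 0.464122 + 0.257206 = 0.7213

0.7213 bits


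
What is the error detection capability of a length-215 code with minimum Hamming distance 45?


Detection capability = d_min - 1 = 45 - 1 = 44

44 errors


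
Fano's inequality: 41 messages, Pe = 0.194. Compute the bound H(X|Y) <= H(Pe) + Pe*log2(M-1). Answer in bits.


H(Pe) = -Pe*log2(Pe) - (1-Pe)*log2(1-Pe) = -0.194*log2(0.194) - 0.806*log2(0.806) = 0.458979 + 0.250785 = 0.7098. Pe*log2(M-1) = 0.194*log2(40) = 1.032454. Bound = H(Pe) + Pe*log2(M-1) = 0.458979 + 0.250785 + 1.032454 = 1.7422

1.7422 bits


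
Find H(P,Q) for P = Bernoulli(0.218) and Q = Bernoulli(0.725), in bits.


H(P,Q) = -p*log2(q) - (1-p)*log2(1-q). -0.218*log2(0.725) = 0.101140; -0.782*log2(0.275) = 1.456472. H(P,Q) = 0.101140 + 1.456472 = 1.5576

1.5576 bits


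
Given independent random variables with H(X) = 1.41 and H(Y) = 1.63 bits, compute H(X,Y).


For independent variables, H(X,Y) = H(X) + H(Y) = 1.41 + 1.63 = 3.04

3.04 bits


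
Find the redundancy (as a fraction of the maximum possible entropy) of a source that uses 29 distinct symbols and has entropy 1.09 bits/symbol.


H_max = log2(K) = log2(29) = 4.858 bits/symbol. Redundancy = 1 - H/H_max = 1 - 1.09/4.858 = 1 - 0.2244 = 0.7756

0.7756


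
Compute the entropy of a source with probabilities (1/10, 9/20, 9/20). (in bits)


H = -sum(p_i * log2(p_i)). Terms: -(1/10)*log2(1/10) = 0.332193; -(9/20)*log2(9/20) = 0.518401; -(9/20)*log2(9/20) = 0.518401. H = 0.332193 + 0.518401 + 0.518401 = 1.369

1.369 bits


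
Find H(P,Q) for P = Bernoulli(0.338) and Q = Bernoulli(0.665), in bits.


H(P,Q) = -p*log2(q) - (1-p)*log2(1-q). -0.338*log2(0.665) = 0.198938; -0.662*log2(0.335) = 1.044482. H(P,Q) = 0.198938 + 1.044482 = 1.2434

1.2434 bits


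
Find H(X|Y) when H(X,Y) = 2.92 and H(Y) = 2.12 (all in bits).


H(X|Y) = H(X,Y) - H(Y) = 2.92 - 2.12 = 0.8

0.8 bits


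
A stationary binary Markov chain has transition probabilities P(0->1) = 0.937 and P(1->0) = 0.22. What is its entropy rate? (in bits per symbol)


Stationary distribution: pi_0 = p10/(p01+p10) = 0.1901, pi_1 = 0.8099. Entropy rate H' = pi_0*H(p01) + pi_1*H(p10) = 0.1901*0.3392 + 0.8099*0.7602 = 0.6801

0.6801 bits/symbol


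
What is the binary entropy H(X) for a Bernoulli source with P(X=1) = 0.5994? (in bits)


H = -p*log2(p) - (1-p)*log2(1-p). -0.5994*log2(0.5994) = 0.442602; -0.4006*log2(0.4006) = 0.528698. H = 0.442602 + 0.528698 = 0.9713

0.9713 bits


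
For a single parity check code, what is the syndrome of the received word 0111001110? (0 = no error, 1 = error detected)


Syndrome = XOR of all bits = 0 XOR 1 XOR 1 XOR 1 XOR 0 XOR 0 XOR 1 XOR 1 XOR 1 XOR 0 = 0

0


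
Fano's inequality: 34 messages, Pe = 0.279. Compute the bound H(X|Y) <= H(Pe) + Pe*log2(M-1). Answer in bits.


H(Pe) = -Pe*log2(Pe) - (1-Pe)*log2(1-Pe) = -0.279*log2(0.279) - 0.721*log2(0.721) = 0.513824 + 0.340261 = 0.8541. Pe*log2(M-1) = 0.279*log2(33) = 1.407386. Bound = H(Pe) + Pe*log2(M-1) = 0.513824 + 0.340261 + 1.407386 = 2.2615

2.2615 bits


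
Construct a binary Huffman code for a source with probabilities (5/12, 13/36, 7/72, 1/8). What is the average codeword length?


Huffman construction (repeatedly merge the two least-probable nodes; each merge adds 1 bit to every symbol beneath it): 7/72 + 1/8 = 2/9; 2/9 + 13/36 = 7/12; 5/12 + 7/12 = 1. Resulting codeword lengths (in the order the probabilities were given): (1, 2, 3, 3). L_avg = sum(p_i * l_i) = 5/12*1 + 13/36*2 + 7/72*3 + 1/8*3 = 65/36 = 1.8056

1.8056 bits


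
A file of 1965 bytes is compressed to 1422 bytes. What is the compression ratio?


Ratio = original / compressed = 1965 / 1422 = 1.3819

1.3819


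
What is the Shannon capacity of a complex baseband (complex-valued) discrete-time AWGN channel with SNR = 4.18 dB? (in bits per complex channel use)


SNR_linear = 10^(4.18/10) = 2.6182; C = log2(1 + SNR_linear) = log2(1 + 2.6182) = 1.8553

1.8553 bits/channel use


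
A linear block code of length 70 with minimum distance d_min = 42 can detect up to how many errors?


Detection capability = d_min - 1 = 42 - 1 = 41

41 errors


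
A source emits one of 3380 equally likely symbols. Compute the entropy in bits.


H = log2(n) = log2(3380) = 11.7228

11.7228 bits


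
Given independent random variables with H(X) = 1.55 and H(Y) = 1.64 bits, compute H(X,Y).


For independent variables, H(X,Y) = H(X) + H(Y) = 1.55 + 1.64 = 3.19

3.19 bits


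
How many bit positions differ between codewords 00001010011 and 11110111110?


Count differing positions: ^ ^ ^ ^ ^ ^ . ^ ^ . ^ = 9 differences

9


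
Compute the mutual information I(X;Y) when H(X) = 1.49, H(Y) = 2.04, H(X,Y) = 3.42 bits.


I(X;Y) = H(X) + H(Y) - H(X,Y) = 1.49 + 2.04 - 3.42 = 0.11

0.11 bits


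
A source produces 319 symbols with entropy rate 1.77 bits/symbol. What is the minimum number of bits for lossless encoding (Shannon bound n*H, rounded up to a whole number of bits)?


Minimum bits >= n * H = 319 * 1.77 = 564.63, rounded up to a whole number of bits = 565

565 bits


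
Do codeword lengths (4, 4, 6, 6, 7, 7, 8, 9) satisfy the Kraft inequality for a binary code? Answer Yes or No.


Kraft sum = sum(2^(-l_i)) = 0.1777, need <= 1. Result: satisfied (a binary prefix-free code with these lengths exists)

Yes


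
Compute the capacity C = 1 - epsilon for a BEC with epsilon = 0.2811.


C = 1 - epsilon = 1 - 0.2811 = 0.7189

0.7189 bits


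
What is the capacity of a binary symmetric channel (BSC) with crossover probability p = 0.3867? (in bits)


H(p) = -p*log2(p) - (1-p)*log2(1-p) = -0.3867*log2(0.3867) - 0.6133*log2(0.6133) = 0.530055 + 0.432582 = 0.9626. C = 1 - H(p) = 1 - 0.9626 = 0.0374

0.0374 bits


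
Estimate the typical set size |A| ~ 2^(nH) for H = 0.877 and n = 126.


log2|A_typical| = nH = 126 * 0.877 = 110.502, so |A_typical| ~ 2^110.502 = 1.838e+33

1.838e+33


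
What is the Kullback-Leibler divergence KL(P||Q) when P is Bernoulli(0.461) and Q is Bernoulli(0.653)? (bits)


KL = p*log2(p/q) + (1-p)*log2((1-p)/(1-q)) = 0.461*log2(0.461/0.653) + 0.539*log2(0.539/0.347) = 0.1109

0.1109 bits


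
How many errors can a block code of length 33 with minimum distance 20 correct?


Correction capability = floor((d-1)/2) = floor((20-1)/2) = 9

9 errors


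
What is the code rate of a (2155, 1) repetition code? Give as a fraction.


Rate = k/n = 1/2155

1/2155


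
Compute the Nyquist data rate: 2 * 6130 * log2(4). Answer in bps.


Rate = 2 * B * log2(M) = 2 * 6130 * 2.0 = 24520.0

24520.0 bps


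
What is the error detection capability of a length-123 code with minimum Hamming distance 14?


Detection capability = d_min - 1 = 14 - 1 = 13

13 errors


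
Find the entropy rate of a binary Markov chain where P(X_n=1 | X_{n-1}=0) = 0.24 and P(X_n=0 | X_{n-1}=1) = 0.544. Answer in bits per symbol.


Stationary distribution: pi_0 = p10/(p01+p10) = 0.6939, pi_1 = 0.3061. Entropy rate H' = pi_0*H(p01) + pi_1*H(p10) = 0.6939*0.795 + 0.3061*0.9944 = 0.8561

0.8561 bits/symbol


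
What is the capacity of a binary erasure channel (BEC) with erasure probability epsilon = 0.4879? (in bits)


C = 1 - epsilon = 1 - 0.4879 = 0.5121

0.5121 bits


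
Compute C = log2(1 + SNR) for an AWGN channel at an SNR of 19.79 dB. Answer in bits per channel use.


SNR_linear = 10^(19.79/10) = 95.2796; C = log2(1 + SNR_linear) = log2(1 + 95.2796) = 6.5892

6.5892 bits/channel use


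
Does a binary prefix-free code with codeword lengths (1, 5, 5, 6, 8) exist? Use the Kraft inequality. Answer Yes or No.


Kraft sum = sum(2^(-l_i)) = 0.582, need <= 1. Result: satisfied (a binary prefix-free code with these lengths exists)

Yes


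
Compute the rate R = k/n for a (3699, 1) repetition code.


Rate = k/n = 1/3699

1/3699


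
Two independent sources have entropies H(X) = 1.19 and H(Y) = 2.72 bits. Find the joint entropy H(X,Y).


For independent variables, H(X,Y) = H(X) + H(Y) = 1.19 + 2.72 = 3.91

3.91 bits


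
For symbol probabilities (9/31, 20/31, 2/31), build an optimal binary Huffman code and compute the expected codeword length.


Huffman construction (repeatedly merge the two least-probable nodes; each merge adds 1 bit to every symbol beneath it): 2/31 + 9/31 = 11/31; 11/31 + 20/31 = 1. Resulting codeword lengths (in the order the probabilities were given): (2, 1, 2). L_avg = sum(p_i * l_i) = 9/31*2 + 20/31*1 + 2/31*2 = 42/31 = 1.3548

1.3548 bits


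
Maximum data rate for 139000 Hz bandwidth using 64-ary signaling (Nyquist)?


Rate = 2 * B * log2(M) = 2 * 139000 * 6.0 = 1668000.0

1668000.0 bps


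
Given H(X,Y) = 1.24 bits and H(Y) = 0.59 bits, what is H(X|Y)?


H(X|Y) = H(X,Y) - H(Y) = 1.24 - 0.59 = 0.65

0.65 bits


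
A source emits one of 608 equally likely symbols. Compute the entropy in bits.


H = log2(n) = log2(608) = 9.2479

9.2479 bits


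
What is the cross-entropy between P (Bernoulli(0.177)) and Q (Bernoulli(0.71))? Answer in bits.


H(P,Q) = -p*log2(q) - (1-p)*log2(1-q). -0.177*log2(0.71) = 0.087457; -0.823*log2(0.29) = 1.469775. H(P,Q) = 0.087457 + 1.469775 = 1.5572

1.5572 bits


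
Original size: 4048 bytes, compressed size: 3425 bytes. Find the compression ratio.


Ratio = original / compressed = 4048 / 3425 = 1.1819

1.1819


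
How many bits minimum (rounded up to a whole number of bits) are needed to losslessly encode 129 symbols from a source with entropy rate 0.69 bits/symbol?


Minimum bits >= n * H = 129 * 0.69 = 89.01, rounded up to a whole number of bits = 90

90 bits


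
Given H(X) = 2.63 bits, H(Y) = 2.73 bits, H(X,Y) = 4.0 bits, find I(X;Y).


I(X;Y) = H(X) + H(Y) - H(X,Y) = 2.63 + 2.73 - 4.0 = 1.36

1.36 bits


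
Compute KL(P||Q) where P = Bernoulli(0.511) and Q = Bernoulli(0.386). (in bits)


KL = p*log2(p/q) + (1-p)*log2((1-p)/(1-q)) = 0.511*log2(0.511/0.386) + 0.489*log2(0.489/0.614) = 0.0462

0.0462 bits


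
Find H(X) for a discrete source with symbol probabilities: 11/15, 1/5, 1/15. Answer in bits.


H = -sum(p_i * log2(p_i)). Terms: -(11/15)*log2(11/15) = 0.328137; -(1/5)*log2(1/5) = 0.464386; -(1/15)*log2(1/15) = 0.260459. H = 0.328137 + 0.464386 + 0.260459 = 1.053

1.053 bits


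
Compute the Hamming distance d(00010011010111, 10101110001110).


Count differing positions: ^ . ^ ^ ^ ^ . ^ . ^ ^ . . ^ = 9 differences

9


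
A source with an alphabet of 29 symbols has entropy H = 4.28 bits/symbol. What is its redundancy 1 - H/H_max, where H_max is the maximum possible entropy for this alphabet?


H_max = log2(K) = log2(29) = 4.858 bits/symbol. Redundancy = 1 - H/H_max = 1 - 4.28/4.858 = 1 - 0.881 = 0.119

0.119


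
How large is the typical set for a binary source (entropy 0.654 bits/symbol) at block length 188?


log2|A_typical| = nH = 188 * 0.654 = 122.952, so |A_typical| ~ 2^122.952 = 1.029e+37

1.029e+37


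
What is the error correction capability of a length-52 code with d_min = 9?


Correction capability = floor((d-1)/2) = floor((9-1)/2) = 4

4 errors


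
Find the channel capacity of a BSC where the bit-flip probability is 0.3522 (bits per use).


H(p) = -p*log2(p) - (1-p)*log2(1-p) = -0.3522*log2(0.3522) - 0.6478*log2(0.6478) = 0.530249 + 0.405769 = 0.936. C = 1 - H(p) = 1 - 0.936 = 0.064

0.064 bits


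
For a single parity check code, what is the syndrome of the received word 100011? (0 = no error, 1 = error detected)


Syndrome = XOR of all bits = 1 XOR 0 XOR 0 XOR 0 XOR 1 XOR 1 = 1

1


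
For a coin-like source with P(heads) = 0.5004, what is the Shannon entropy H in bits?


H = -p*log2(p) - (1-p)*log2(1-p). -0.5004*log2(0.5004) = 0.499823; -0.4996*log2(0.4996) = 0.500177. H = 0.499823 + 0.500177 = 1.0

1.0 bits


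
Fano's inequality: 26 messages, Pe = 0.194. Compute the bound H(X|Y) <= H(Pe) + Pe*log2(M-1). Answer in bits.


H(Pe) = -Pe*log2(Pe) - (1-Pe)*log2(1-Pe) = -0.194*log2(0.194) - 0.806*log2(0.806) = 0.458979 + 0.250785 = 0.7098. Pe*log2(M-1) = 0.194*log2(25) = 0.900908. Bound = H(Pe) + Pe*log2(M-1) = 0.458979 + 0.250785 + 0.900908 = 1.6107

1.6107 bits


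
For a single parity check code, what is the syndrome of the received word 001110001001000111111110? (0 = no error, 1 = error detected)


Syndrome = XOR of all bits = 0 XOR 0 XOR 1 XOR 1 XOR 1 XOR 0 XOR 0 XOR 0 XOR 1 XOR 0 XOR 0 XOR 1 XOR 0 XOR 0 XOR 0 XOR 1 XOR 1 XOR 1 XOR 1 XOR 1 XOR 1 XOR 1 XOR 1 XOR 0 = 1

1


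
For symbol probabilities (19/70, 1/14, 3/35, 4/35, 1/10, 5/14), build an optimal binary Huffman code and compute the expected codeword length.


Huffman construction (repeatedly merge the two least-probable nodes; each merge adds 1 bit to every symbol beneath it): 1/14 + 3/35 = 11/70; 1/10 + 4/35 = 3/14; 11/70 + 3/14 = 13/35; 19/70 + 5/14 = 22/35; 13/35 + 22/35 = 1. Resulting codeword lengths (in the order the probabilities were given): (2, 3, 3, 3, 3, 2). L_avg = sum(p_i * l_i) = 19/70*2 + 1/14*3 + 3/35*3 + 4/35*3 + 1/10*3 + 5/14*2 = 83/35 = 2.3714

2.3714 bits


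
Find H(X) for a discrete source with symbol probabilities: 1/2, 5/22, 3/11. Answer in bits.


H = -sum(p_i * log2(p_i)). Terms: -(1/2)*log2(1/2) = 0.500000; -(5/22)*log2(5/22) = 0.485796; -(3/11)*log2(3/11) = 0.511219. H = 0.500000 + 0.485796 + 0.511219 = 1.497

1.497 bits


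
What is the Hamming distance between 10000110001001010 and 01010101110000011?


Count differing positions: ^ ^ . ^ . . ^ ^ ^ ^ ^ . . ^ . . ^ = 10 differences

10


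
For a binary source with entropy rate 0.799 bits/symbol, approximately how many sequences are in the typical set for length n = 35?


log2|A_typical| = nH = 35 * 0.799 = 27.965, so |A_typical| ~ 2^27.965 = 2.620e+08

2.620e+08


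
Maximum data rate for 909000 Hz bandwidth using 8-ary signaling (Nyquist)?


Rate = 2 * B * log2(M) = 2 * 909000 * 3.0 = 5454000.0

5454000.0 bps


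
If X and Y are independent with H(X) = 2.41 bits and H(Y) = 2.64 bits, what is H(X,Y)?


For independent variables, H(X,Y) = H(X) + H(Y) = 2.41 + 2.64 = 5.05

5.05 bits


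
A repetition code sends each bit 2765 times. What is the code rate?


Rate = k/n = 1/2765

1/2765


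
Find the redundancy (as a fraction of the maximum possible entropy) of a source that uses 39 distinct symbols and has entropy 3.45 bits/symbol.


H_max = log2(K) = log2(39) = 5.2854 bits/symbol. Redundancy = 1 - H/H_max = 1 - 3.45/5.2854 = 1 - 0.6527 = 0.3473

0.3473


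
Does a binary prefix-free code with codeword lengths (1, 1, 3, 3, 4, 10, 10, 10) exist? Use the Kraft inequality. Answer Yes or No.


Kraft sum = sum(2^(-l_i)) = 1.3154, need <= 1. Result: violated (a binary prefix-free code with these lengths cannot exist)

No


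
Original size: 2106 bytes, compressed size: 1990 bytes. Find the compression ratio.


Ratio = original / compressed = 2106 / 1990 = 1.0583

1.0583


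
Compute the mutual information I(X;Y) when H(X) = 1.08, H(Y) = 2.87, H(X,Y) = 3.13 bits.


I(X;Y) = H(X) + H(Y) - H(X,Y) = 1.08 + 2.87 - 3.13 = 0.82

0.82 bits


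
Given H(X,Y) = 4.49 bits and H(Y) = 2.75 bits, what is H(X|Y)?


H(X|Y) = H(X,Y) - H(Y) = 4.49 - 2.75 = 1.74

1.74 bits


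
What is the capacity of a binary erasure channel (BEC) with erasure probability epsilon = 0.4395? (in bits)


C = 1 - epsilon = 1 - 0.4395 = 0.5605

0.5605 bits


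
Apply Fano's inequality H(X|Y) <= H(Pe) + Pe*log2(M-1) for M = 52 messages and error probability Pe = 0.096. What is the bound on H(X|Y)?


H(Pe) = -Pe*log2(Pe) - (1-Pe)*log2(1-Pe) = -0.096*log2(0.096) - 0.904*log2(0.904) = 0.324559 + 0.131627 = 0.4562. Pe*log2(M-1) = 0.096*log2(51) = 0.544553. Bound = H(Pe) + Pe*log2(M-1) = 0.324559 + 0.131627 + 0.544553 = 1.0007

1.0007 bits


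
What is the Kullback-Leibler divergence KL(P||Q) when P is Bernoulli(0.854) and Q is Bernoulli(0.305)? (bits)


KL = p*log2(p/q) + (1-p)*log2((1-p)/(1-q)) = 0.854*log2(0.854/0.305) + 0.146*log2(0.146/0.695) = 0.9399

0.9399 bits


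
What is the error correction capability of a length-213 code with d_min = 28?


Correction capability = floor((d-1)/2) = floor((28-1)/2) = 13

13 errors


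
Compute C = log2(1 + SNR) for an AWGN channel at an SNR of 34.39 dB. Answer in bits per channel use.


SNR_linear = 10^(34.39/10) = 2747.8942; C = log2(1 + SNR_linear) = log2(1 + 2747.8942) = 11.4246

11.4246 bits/channel use


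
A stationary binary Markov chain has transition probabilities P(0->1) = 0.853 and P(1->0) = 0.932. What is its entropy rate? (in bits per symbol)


Stationary distribution: pi_0 = p10/(p01+p10) = 0.5221, pi_1 = 0.4779. Entropy rate H' = pi_0*H(p01) + pi_1*H(p10) = 0.5221*0.6023 + 0.4779*0.3584 = 0.4857

0.4857 bits/symbol


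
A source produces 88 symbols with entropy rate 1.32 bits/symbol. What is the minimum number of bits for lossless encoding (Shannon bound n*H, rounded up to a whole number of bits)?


Minimum bits >= n * H = 88 * 1.32 = 116.16, rounded up to a whole number of bits = 117

117 bits


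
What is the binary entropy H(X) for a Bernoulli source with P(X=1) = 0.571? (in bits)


H = -p*log2(p) - (1-p)*log2(1-p). -0.571*log2(0.571) = 0.461618; -0.429*log2(0.429) = 0.523788. H = 0.461618 + 0.523788 = 0.9854

0.9854 bits


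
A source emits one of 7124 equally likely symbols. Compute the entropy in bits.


H = log2(n) = log2(7124) = 12.7985

12.7985 bits


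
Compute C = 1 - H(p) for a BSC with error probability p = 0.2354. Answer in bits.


H(p) = -p*log2(p) - (1-p)*log2(1-p) = -0.2354*log2(0.2354) - 0.7646*log2(0.7646) = 0.491236 + 0.296071 = 0.7873. C = 1 - H(p) = 1 - 0.7873 = 0.2127

0.2127 bits


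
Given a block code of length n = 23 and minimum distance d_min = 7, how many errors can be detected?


Detection capability = d_min - 1 = 7 - 1 = 6

6 errors
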